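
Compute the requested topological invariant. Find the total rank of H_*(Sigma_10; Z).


For Sigma_10: b_0 = 1, b_1 = 2g = 20, b_2 = 1.
Total = 1 + 20 + 1 = 22

22


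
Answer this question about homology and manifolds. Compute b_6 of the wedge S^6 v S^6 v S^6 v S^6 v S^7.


For a wedge of spheres, H_k (k>0) is free on one generator per sphere of dimension k.
Spheres of dimension 6: count = 4.
b_6 = 4

4


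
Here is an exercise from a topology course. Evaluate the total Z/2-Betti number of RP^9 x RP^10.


dim H^*(RP^n; Z/2) = n+1 (one Z/2 in each degree 0..n).
Total Betti number is multiplicative.
Total = (9+1) * (10+1) = 10 * 11 = 110

110


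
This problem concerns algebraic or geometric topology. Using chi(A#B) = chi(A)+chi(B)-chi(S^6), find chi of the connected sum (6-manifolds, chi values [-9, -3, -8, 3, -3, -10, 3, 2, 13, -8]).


For n-manifolds: chi(A#B) = chi(A) + chi(B) - chi(S^6).
chi(S^6) = 1 + (-1)^6 = 2.
chi(#) = (sum chi_i) - (10-1)*chi(S^6) = -20 - 9*2 = -38

-38


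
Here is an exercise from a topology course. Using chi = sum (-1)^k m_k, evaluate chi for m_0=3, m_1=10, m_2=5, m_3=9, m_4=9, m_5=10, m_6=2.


Morse theory: chi(M) = sum_k (-1)^k m_k where m_k = #(index-k critical points).
= (3) + (-10) + (5) + (-9) + (9) + (-10) + (2) = -10

-10


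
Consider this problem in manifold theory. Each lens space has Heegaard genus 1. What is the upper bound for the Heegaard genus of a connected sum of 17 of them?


Heegaard genus satisfies g(A#B) <= g(A) + g(B).
Each lens space has g = 1.
Upper bound: 17 * 1 = 17

17


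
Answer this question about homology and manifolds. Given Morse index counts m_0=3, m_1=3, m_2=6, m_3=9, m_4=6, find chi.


Morse theory: chi(M) = sum_k (-1)^k m_k where m_k = #(index-k critical points).
= (3) + (-3) + (6) + (-9) + (6) = 3

3


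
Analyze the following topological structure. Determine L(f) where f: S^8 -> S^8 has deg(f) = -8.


On S^8: L(f) = tr(f_0*) + (-1)^8 tr(f_8*) = 1 + (-1)^8 * deg(f).
L(f) = 1 + (-1)^8 * -8 = 1 + -8 = -7

-7


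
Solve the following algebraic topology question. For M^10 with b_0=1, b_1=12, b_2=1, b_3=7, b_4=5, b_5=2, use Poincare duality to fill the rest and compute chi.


By Poincare duality b_k = b_{10-k}, so full Betti numbers: b_0=1, b_1=12, b_2=1, b_3=7, b_4=5, b_5=2, b_6=5, b_7=7, b_8=1, b_9=12, b_10=1.
chi = sum (-1)^k b_k = -26

-26


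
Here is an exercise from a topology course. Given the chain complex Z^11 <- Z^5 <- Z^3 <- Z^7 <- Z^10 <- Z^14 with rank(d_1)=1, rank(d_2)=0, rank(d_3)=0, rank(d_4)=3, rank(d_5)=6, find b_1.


rank H_k = rank(ker d_k) - rank(im d_{k+1}).
rank(ker d_1) = rank(C_1) - rank(d_1) = 5 - 1 = 4.
rank(im d_{1+1}) = 0.
rank H_1 = 4 - 0 = 4

4


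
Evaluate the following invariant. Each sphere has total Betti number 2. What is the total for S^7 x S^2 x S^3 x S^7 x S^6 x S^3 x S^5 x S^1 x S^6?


Total Betti number is multiplicative under products.
Each S^d (d>=1) has total Betti number 2.
There are 9 sphere factors.
Total = 2^9 = 512

512


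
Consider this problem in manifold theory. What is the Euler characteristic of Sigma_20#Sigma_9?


chi(Sigma_20) = 2 - 2*20 = -38
chi(Sigma_9) = 2 - 2*9 = -16
For surfaces: chi(A#B) = chi(A) + chi(B) - 2.
chi = -38 + -16 - 2 = -56

-56


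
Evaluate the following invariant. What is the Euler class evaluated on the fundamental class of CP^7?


For any closed oriented manifold, <e(TM),[M]> = chi(M).
chi(CP^7) = 7+1 = 8

8


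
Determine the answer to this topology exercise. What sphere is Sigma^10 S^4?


Each suspension raises dimension by 1: Sigma S^n = S^{n+1}.
Sigma^10 S^4 = S^{4+10} = S^14

14


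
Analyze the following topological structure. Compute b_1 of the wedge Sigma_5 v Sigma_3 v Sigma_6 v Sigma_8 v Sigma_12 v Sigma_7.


For a wedge X v Y: reduced H_k(X v Y) = H_k(X) + H_k(Y).
Each Sigma_g contributes b_1 = 2g.
b_1 = 10 + 6 + 12 + 16 + 24 + 14 = 82

82


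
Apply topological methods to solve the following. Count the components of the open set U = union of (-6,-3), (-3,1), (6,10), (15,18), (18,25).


Sort and merge overlapping open intervals.
Merged: (-6,-3), (-3,1), (6,10), (15,18), (18,25).
Number of components = 5

5


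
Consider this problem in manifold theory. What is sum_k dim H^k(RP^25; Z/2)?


H^k(RP^25; Z/2) = Z/2 for each 0 <= k <= 25.
Total dimension = 25 + 1 = 26

26


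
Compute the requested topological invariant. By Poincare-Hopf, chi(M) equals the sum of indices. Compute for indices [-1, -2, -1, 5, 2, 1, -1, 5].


Poincare-Hopf: chi(M) = sum of indices of zeros.
chi = (-1) + (-2) + (-1) + (5) + (2) + (1) + (-1) + (5) = 8

8


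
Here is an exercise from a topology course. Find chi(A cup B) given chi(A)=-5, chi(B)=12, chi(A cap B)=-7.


chi(A cup B) = chi(A) + chi(B) - chi(A cap B)
= -5 + (12) - (-7)
= 14

14


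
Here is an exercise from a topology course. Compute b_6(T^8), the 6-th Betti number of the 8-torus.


By the Kunneth formula, b_k(T^n) = C(n,k).
b_6(T^8) = C(8,6).
C(8,6) = 8!/(6!*2!) = 28

28


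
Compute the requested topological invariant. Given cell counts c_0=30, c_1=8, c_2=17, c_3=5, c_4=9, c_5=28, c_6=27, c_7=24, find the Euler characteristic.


chi = sum_k (-1)^k c_k.
= (-1)^0*30 + (-1)^1*8 + (-1)^2*17 + (-1)^3*5 + (-1)^4*9 + (-1)^5*28 + (-1)^6*27 + (-1)^7*24
= (30) + (-8) + (17) + (-5) + (9) + (-28) + (27) + (-24)
= 18

18


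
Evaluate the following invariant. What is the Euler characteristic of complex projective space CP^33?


CP^33 has one cell in each even dimension 0, 2, ..., 2*33 (33+1 cells total).
All cells are even-dimensional, so chi = number of cells.
chi = 33 + 1 = 34

34


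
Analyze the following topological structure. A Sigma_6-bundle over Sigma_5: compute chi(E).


For a fiber bundle F -> E -> B (with CW structure): chi(E) = chi(B) * chi(F).
chi(Sigma_5) = -8, chi(Sigma_6) = -10.
chi(E) = (-8) * (-10) = 80

80


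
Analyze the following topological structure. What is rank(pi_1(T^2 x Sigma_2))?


pi_1(A x B) = pi_1(A) x pi_1(B); rank of abelianization = b_1.
b_1(T^2) = 2, b_1(Sigma_2) = 2*2 = 4.
b_1(product) = 2 + 4 = 6

6


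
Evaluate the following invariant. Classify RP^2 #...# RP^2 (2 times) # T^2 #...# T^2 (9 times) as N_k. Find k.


Since a >= 1, the sum is non-orientable; each T^2 can be replaced by RP^2 # RP^2 (since T^2#RP^2 = 3RP^2).
Total crosscaps k = 2 + 2*9 = 20.
Check via chi: chi = 2*1 + 9*0 - (2+9-1)*2 = -18 = 2 - k = -18. Consistent.

20


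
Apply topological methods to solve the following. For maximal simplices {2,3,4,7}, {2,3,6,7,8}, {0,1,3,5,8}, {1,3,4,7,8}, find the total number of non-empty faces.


Each maximal simplex on m vertices has 2^m - 1 nonempty faces.
Take the union (dedupe shared faces).
Total distinct faces = 83

83


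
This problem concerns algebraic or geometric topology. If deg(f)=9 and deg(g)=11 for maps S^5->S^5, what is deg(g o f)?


Degree is multiplicative under composition: deg(g o f) = deg(g) * deg(f).
= 11 * 9 = 99

99


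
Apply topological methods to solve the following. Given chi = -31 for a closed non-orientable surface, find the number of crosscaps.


chi = 2 - k for closed non-orientable surfaces with k crosscaps.
-31 = 2 - k
k = 2 - (-31) = 33

33


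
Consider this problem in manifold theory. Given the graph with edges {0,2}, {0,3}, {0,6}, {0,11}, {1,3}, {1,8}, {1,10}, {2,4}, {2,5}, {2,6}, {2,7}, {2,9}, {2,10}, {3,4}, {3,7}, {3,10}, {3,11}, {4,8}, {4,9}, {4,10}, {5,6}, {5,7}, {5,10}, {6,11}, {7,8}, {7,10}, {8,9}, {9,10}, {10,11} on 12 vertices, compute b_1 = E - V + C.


b_1 = E - V + (number of components).
E = 29, V = 12, components = 1.
b_1 = 29 - 12 + 1 = 18

18


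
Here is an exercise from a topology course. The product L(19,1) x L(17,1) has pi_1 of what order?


pi_1(X x Y) = pi_1(X) x pi_1(Y).
pi_1(L(19,1)) = Z/19, pi_1(L(17,1)) = Z/17.
|Z/19 x Z/17| = 19 * 17 = 323

323


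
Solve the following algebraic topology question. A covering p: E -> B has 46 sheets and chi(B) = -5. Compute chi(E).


For a finite covering: chi(E) = (number of sheets) * chi(B).
chi(E) = 46 * (-5) = -230

-230


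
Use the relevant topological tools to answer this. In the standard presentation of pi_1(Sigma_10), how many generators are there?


Standard presentation: pi_1(Sigma_g) = <a_1,b_1,...,a_g,b_g | [a_1,b_1]...[a_g,b_g] = 1>.
Number of generators = 2g = 2*10 = 20

20


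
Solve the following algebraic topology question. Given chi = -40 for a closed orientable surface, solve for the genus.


chi = 2 - 2g for closed orientable surfaces.
-40 = 2 - 2g
2g = 2 - (-40) = 42
g = 21

21


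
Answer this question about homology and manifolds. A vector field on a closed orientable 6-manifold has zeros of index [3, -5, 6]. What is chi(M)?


Poincare-Hopf: chi(M) = sum of indices of zeros.
chi = (3) + (-5) + (6) = 4

4


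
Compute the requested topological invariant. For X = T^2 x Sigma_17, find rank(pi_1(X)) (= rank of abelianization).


pi_1(A x B) = pi_1(A) x pi_1(B); rank of abelianization = b_1.
b_1(T^2) = 2, b_1(Sigma_17) = 2*17 = 34.
b_1(product) = 2 + 34 = 36

36


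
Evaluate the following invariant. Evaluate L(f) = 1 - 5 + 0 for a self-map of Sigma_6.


L(f) = tr(f_0*) - tr(f_1*) + tr(f_2*).
= 1 - (5) + (0)
= -4

-4


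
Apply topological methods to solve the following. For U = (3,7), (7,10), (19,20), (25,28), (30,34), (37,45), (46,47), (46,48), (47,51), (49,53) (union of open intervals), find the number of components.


Sort and merge overlapping open intervals.
Merged: (3,7), (7,10), (19,20), (25,28), (30,34), (37,45), (46,53).
Number of components = 7

7


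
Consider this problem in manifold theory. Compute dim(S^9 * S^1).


Join of spheres: S^m * S^n = S^{m+n+1}.
dim = 9 + 1 + 1 = 11

11


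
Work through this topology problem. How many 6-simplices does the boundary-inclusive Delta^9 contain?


Delta^9 has 9+1 vertices. A 6-face is a choice of 6+1 vertices.
f_6 = C(9+1, 6+1) = C(10,7) = 120

120


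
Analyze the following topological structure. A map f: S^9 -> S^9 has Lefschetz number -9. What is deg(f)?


L(f) = 1 + (-1)^9 deg(f) on S^9.
-9 = 1 + (-1)^9 * deg(f)
(-1)^9 * deg(f) = -10
deg(f) = 10

10


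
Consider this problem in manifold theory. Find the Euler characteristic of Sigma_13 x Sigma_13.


chi(Sigma_13) = 2 - 2*13 = -24
chi(Sigma_13) = 2 - 2*13 = -24
chi(product) = (-24) * (-24) = 576

576


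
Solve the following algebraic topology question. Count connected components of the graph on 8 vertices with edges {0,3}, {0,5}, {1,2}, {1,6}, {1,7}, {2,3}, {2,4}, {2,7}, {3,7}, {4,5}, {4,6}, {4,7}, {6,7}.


Run DFS/union-find over 8 vertices.
V = 8, E = 13.
Number of components = 1

1


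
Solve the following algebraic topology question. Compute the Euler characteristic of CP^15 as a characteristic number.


For any closed oriented manifold, <e(TM),[M]> = chi(M).
chi(CP^15) = 15+1 = 16

16


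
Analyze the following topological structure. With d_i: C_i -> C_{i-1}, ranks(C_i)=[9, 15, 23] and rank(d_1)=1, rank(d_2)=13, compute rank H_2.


rank H_k = rank(ker d_k) - rank(im d_{k+1}).
rank(ker d_2) = rank(C_2) - rank(d_2) = 23 - 13 = 10.
rank(im d_{2+1}) = 0.
rank H_2 = 10 - 0 = 10

10


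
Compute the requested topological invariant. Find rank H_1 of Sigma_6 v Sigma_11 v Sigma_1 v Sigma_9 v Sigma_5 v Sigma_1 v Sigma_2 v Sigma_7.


For a wedge X v Y: reduced H_k(X v Y) = H_k(X) + H_k(Y).
Each Sigma_g contributes b_1 = 2g.
b_1 = 12 + 22 + 2 + 18 + 10 + 2 + 4 + 14 = 84

84


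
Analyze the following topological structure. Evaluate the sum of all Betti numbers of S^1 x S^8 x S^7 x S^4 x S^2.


Total Betti number is multiplicative under products.
Each S^d (d>=1) has total Betti number 2.
There are 5 sphere factors.
Total = 2^5 = 32

32


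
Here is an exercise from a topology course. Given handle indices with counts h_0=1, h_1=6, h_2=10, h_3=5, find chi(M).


Handles of index k contribute (-1)^k to chi (same as CW cells).
chi = (1) + (-6) + (10) + (-5) = 0

0


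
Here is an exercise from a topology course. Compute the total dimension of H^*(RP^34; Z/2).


H^k(RP^34; Z/2) = Z/2 for each 0 <= k <= 34.
Total dimension = 34 + 1 = 35

35


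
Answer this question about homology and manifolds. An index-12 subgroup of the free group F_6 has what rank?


Nielsen-Schreier: an index-n subgroup of F_r is free of rank 1 + n(r-1).
Equivalently: chi(cover) = n*chi(base); chi(vee_r S^1) = 1 - 6 = -5.
chi(E) = 12*(-5) = -60; rank = 1 - chi(E) = 1 - (-60) = 61.
rank = 1 + 12*(6-1) = 1 + 60 = 61

61


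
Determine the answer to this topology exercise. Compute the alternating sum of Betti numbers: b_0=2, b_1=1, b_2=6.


chi = sum_k (-1)^k b_k.
= (2) + (-1) + (6)
= 7

7


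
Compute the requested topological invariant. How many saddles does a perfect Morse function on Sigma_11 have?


A perfect Morse function has m_k = b_k.
For Sigma_11: b_0=1, b_1=2g=22, b_2=1.
Saddles m_1 = 2g = 22

22


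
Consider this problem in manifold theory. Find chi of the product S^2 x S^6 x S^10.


chi is multiplicative: chi(X x Y) = chi(X) chi(Y).
Each even-dim sphere has chi = 2. There are 3 factors.
chi = 2^3 = 8

8


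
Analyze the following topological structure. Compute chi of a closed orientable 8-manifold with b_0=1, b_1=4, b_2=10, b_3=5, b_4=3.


By Poincare duality b_k = b_{8-k}, so full Betti numbers: b_0=1, b_1=4, b_2=10, b_3=5, b_4=3, b_5=5, b_6=10, b_7=4, b_8=1.
chi = sum (-1)^k b_k = 7

7


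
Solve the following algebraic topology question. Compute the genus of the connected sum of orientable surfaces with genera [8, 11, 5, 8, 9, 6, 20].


Genus is additive under connected sum of orientable surfaces.
g = 8 + 11 + 5 + 8 + 9 + 6 + 20 = 67

67


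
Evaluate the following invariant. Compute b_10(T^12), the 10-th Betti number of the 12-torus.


By the Kunneth formula, b_k(T^n) = C(n,k).
b_10(T^12) = C(12,10).
C(12,10) = 12!/(10!*2!) = 66

66


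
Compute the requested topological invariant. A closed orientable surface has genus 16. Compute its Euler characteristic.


For a closed orientable surface of genus g: chi = 2 - 2g.
Here g = 16.
chi = 2 - 2*16 = 2 - 32 = -30

-30


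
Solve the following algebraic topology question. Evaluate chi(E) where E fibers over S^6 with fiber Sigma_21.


chi(S^6) = 2 (n even), chi(Sigma_21) = 2 - 2*21 = -40.
chi(E) = 2 * (-40) = -80

-80


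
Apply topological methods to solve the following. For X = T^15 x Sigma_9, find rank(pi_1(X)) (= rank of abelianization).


pi_1(A x B) = pi_1(A) x pi_1(B); rank of abelianization = b_1.
b_1(T^15) = 15, b_1(Sigma_9) = 2*9 = 18.
b_1(product) = 15 + 18 = 33

33


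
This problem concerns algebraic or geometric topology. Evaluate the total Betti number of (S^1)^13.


b_k(T^13) = C(13,k), so the sum over k is sum_k C(13,k) = 2^13.
Total = 2^13 = 8192

8192


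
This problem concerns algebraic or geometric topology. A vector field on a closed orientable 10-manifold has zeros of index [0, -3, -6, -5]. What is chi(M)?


Poincare-Hopf: chi(M) = sum of indices of zeros.
chi = (0) + (-3) + (-6) + (-5) = -14

-14


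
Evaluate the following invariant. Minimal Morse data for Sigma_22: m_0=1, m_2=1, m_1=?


A perfect Morse function has m_k = b_k.
For Sigma_22: b_0=1, b_1=2g=44, b_2=1.
Saddles m_1 = 2g = 44

44


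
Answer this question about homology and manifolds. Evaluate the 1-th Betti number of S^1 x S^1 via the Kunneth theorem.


Each S^d has Poincare polynomial 1 + t^d.
The product S^1 x S^1 has Poincare polynomial prod(1+t^d_i).
Expanding: b_0=1, b_1=2, b_2=1.
b_1 = 2

2


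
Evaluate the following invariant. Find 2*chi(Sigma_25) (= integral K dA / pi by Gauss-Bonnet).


Gauss-Bonnet: integral K dA = 2*pi*chi(M).
chi(Sigma_25) = 2 - 2*25 = -48.
(integral K dA)/pi = 2*chi = 2*(-48) = -96

-96


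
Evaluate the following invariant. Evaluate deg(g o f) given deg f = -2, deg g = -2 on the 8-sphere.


Degree is multiplicative under composition: deg(g o f) = deg(g) * deg(f).
= -2 * -2 = 4

4


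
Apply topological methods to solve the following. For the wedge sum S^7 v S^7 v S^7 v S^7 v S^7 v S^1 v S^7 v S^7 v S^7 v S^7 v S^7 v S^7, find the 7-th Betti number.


For a wedge of spheres, H_k (k>0) is free on one generator per sphere of dimension k.
Spheres of dimension 7: count = 11.
b_7 = 11

11


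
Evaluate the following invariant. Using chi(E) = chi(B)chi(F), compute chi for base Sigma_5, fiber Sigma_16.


For a fiber bundle F -> E -> B (with CW structure): chi(E) = chi(B) * chi(F).
chi(Sigma_5) = -8, chi(Sigma_16) = -30.
chi(E) = (-8) * (-30) = 240

240


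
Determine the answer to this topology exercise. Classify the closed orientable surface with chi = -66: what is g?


chi = 2 - 2g for closed orientable surfaces.
-66 = 2 - 2g
2g = 2 - (-66) = 68
g = 34

34


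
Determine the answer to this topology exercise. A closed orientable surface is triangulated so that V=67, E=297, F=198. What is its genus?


chi = V - E + F = 67 - 297 + 198 = -32
For orientable closed surface: chi = 2 - 2g, so g = (2 - chi)/2.
g = (2 - (-32)) / 2 = 34 / 2 = 17

17


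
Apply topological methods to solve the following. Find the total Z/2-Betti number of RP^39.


H^k(RP^39; Z/2) = Z/2 for each 0 <= k <= 39.
Total dimension = 39 + 1 = 40

40


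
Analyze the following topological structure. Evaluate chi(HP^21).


HP^21 has one cell in each dimension 0, 4, ..., 4*21 (21+1 cells, all even-dim).
chi = 21 + 1 = 22

22


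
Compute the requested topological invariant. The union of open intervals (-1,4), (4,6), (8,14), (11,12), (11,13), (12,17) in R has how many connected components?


Sort and merge overlapping open intervals.
Merged: (-1,4), (4,6), (8,17).
Number of components = 3

3


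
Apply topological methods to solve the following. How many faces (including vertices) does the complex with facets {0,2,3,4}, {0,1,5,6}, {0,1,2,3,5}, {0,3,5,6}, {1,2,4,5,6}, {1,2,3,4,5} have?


Each maximal simplex on m vertices has 2^m - 1 nonempty faces.
Take the union (dedupe shared faces).
Total distinct faces = 75

75


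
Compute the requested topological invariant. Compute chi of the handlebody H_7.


A genus-g handlebody deformation retracts to a wedge of g circles.
chi(vee_g S^1) = 1 - g.
chi(H_7) = 1 - 7 = -6

-6


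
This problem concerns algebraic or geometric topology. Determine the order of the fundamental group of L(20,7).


pi_1(L(p,q)) = Z/pZ for any q coprime to p.
|pi_1(L(20,7))| = 20

20


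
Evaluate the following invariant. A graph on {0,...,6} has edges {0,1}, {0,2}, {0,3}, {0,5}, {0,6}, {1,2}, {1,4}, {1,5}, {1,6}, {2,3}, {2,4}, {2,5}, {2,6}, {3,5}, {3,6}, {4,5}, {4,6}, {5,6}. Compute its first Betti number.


b_1 = E - V + (number of components).
E = 18, V = 7, components = 1.
b_1 = 18 - 7 + 1 = 12

12


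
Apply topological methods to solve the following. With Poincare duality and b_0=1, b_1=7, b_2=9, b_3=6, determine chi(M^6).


By Poincare duality b_k = b_{6-k}, so full Betti numbers: b_0=1, b_1=7, b_2=9, b_3=6, b_4=9, b_5=7, b_6=1.
chi = sum (-1)^k b_k = 0

0


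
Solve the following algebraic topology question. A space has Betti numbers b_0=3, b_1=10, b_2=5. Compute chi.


chi = sum_k (-1)^k b_k.
= (3) + (-10) + (5)
= -2

-2


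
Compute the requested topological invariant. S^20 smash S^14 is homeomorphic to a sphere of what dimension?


S^m ^ S^n = S^{m+n}.
k = 20 + 14 = 34

34


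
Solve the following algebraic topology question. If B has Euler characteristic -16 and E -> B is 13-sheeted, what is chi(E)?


For a finite covering: chi(E) = (number of sheets) * chi(B).
chi(E) = 13 * (-16) = -208

-208


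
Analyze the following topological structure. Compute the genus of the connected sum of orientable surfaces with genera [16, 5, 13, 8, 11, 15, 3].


Genus is additive under connected sum of orientable surfaces.
g = 16 + 5 + 13 + 8 + 11 + 15 + 3 = 71

71


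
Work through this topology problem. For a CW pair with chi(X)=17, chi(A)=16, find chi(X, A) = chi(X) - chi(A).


Relative Euler characteristic: chi(X, A) = chi(X) - chi(A).
= 17 - (16) = 1

1


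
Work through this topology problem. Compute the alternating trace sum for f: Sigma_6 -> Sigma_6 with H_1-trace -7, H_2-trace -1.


L(f) = tr(f_0*) - tr(f_1*) + tr(f_2*).
= 1 - (-7) + (-1)
= 7

7


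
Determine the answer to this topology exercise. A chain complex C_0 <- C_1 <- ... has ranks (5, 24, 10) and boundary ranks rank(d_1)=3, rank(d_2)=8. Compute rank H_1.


rank H_k = rank(ker d_k) - rank(im d_{k+1}).
rank(ker d_1) = rank(C_1) - rank(d_1) = 24 - 3 = 21.
rank(im d_{1+1}) = 8.
rank H_1 = 21 - 8 = 13

13


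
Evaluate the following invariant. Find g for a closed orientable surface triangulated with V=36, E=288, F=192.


chi = V - E + F = 36 - 288 + 192 = -60
For orientable closed surface: chi = 2 - 2g, so g = (2 - chi)/2.
g = (2 - (-60)) / 2 = 62 / 2 = 31

31


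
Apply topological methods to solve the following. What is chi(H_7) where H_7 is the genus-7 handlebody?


A genus-g handlebody deformation retracts to a wedge of g circles.
chi(vee_g S^1) = 1 - g.
chi(H_7) = 1 - 7 = -6

-6


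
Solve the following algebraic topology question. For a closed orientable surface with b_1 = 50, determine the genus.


For a closed orientable surface: b_1 = 2g.
50 = 2g
g = 50 / 2 = 25

25


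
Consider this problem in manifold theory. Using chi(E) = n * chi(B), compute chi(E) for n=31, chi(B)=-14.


For a finite covering: chi(E) = (number of sheets) * chi(B).
chi(E) = 31 * (-14) = -434

-434


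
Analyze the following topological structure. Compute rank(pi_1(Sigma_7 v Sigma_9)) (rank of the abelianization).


For a wedge: H_1(A v B) = H_1(A) + H_1(B).
b_1(Sigma_7) = 14, b_1(Sigma_9) = 18.
b_1 = 14 + 18 = 32

32


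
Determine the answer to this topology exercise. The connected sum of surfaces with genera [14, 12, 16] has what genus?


Genus is additive under connected sum of orientable surfaces.
g = 14 + 12 + 16 = 42

42


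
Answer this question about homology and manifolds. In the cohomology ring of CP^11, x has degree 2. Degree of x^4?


|x| = 2 in H^*(CP^n).
|x^4| = 4 * |x| = 4 * 2 = 8

8


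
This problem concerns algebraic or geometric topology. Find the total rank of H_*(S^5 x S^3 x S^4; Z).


Total Betti number is multiplicative under products.
Each S^d (d>=1) has total Betti number 2.
There are 3 sphere factors.
Total = 2^3 = 8

8


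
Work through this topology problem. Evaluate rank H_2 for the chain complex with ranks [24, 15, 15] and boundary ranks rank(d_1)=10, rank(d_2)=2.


rank H_k = rank(ker d_k) - rank(im d_{k+1}).
rank(ker d_2) = rank(C_2) - rank(d_2) = 15 - 2 = 13.
rank(im d_{2+1}) = 0.
rank H_2 = 13 - 0 = 13

13


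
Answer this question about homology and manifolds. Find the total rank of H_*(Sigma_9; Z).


For Sigma_9: b_0 = 1, b_1 = 2g = 18, b_2 = 1.
Total = 1 + 18 + 1 = 20

20


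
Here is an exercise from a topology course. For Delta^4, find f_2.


Delta^4 has 4+1 vertices. A 2-face is a choice of 2+1 vertices.
f_2 = C(4+1, 2+1) = C(5,3) = 10

10


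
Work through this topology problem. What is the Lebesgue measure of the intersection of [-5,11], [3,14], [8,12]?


Intersection = [max(a_i), min(b_i)] = [8, 11].
Length = 11 - 8 = 3

3


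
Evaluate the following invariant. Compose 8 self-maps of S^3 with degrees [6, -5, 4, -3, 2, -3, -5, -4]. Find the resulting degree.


Degree is multiplicative: deg(composition) = product of degrees.
= (6) * (-5) * (4) * (-3) * (2) * (-3) * (-5) * (-4) = -43200

-43200


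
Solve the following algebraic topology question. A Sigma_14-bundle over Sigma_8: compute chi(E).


For a fiber bundle F -> E -> B (with CW structure): chi(E) = chi(B) * chi(F).
chi(Sigma_8) = -14, chi(Sigma_14) = -26.
chi(E) = (-14) * (-26) = 364

364


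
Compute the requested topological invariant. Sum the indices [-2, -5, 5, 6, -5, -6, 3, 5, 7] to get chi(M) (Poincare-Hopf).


Poincare-Hopf: chi(M) = sum of indices of zeros.
chi = (-2) + (-5) + (5) + (6) + (-5) + (-6) + (3) + (5) + (7) = 8

8


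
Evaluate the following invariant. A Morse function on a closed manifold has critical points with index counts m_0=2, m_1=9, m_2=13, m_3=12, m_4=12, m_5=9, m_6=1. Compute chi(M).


Morse theory: chi(M) = sum_k (-1)^k m_k where m_k = #(index-k critical points).
= (2) + (-9) + (13) + (-12) + (12) + (-9) + (1) = -2

-2


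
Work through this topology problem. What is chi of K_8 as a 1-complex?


K_8: V = 8, E = C(8,2) = 28.
chi = V - E = 8 - 28 = -20

-20


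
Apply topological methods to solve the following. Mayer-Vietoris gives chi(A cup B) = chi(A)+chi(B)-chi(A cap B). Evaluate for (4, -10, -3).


chi(A cup B) = chi(A) + chi(B) - chi(A cap B)
= 4 + (-10) - (-3)
= -3

-3


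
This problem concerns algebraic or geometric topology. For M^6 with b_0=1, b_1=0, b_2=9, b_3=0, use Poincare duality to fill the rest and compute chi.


By Poincare duality b_k = b_{6-k}, so full Betti numbers: b_0=1, b_1=0, b_2=9, b_3=0, b_4=9, b_5=0, b_6=1.
chi = sum (-1)^k b_k = 20

20


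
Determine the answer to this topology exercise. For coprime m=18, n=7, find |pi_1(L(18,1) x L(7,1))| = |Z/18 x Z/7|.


pi_1(X x Y) = pi_1(X) x pi_1(Y).
pi_1(L(18,1)) = Z/18, pi_1(L(7,1)) = Z/7.
|Z/18 x Z/7| = 18 * 7 = 126

126


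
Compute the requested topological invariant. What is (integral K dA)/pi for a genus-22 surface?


Gauss-Bonnet: integral K dA = 2*pi*chi(M).
chi(Sigma_22) = 2 - 2*22 = -42.
(integral K dA)/pi = 2*chi = 2*(-42) = -84

-84


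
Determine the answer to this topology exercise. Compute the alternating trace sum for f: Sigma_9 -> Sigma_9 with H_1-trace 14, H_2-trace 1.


L(f) = tr(f_0*) - tr(f_1*) + tr(f_2*).
= 1 - (14) + (1)
= -12

-12


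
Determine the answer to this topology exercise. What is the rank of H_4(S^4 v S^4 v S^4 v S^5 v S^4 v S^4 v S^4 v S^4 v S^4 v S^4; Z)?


For a wedge of spheres, H_k (k>0) is free on one generator per sphere of dimension k.
Spheres of dimension 4: count = 9.
b_4 = 9

9


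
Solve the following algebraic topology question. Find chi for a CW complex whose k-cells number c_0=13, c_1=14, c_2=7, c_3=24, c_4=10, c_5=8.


chi = sum_k (-1)^k c_k.
= (-1)^0*13 + (-1)^1*14 + (-1)^2*7 + (-1)^3*24 + (-1)^4*10 + (-1)^5*8
= (13) + (-14) + (7) + (-24) + (10) + (-8)
= -16

-16


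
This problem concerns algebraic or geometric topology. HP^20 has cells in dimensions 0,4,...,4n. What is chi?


HP^20 has one cell in each dimension 0, 4, ..., 4*20 (20+1 cells, all even-dim).
chi = 20 + 1 = 21

21


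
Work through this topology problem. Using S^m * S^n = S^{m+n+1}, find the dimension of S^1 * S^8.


Join of spheres: S^m * S^n = S^{m+n+1}.
dim = 1 + 8 + 1 = 10

10


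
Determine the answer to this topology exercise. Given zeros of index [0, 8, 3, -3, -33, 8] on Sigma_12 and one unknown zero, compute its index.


Poincare-Hopf: sum of indices = chi(M).
chi(Sigma_12) = 2 - 2*12 = -22.
Sum of known indices = -17.
x = chi - (sum known) = -22 - (-17) = -5

-5


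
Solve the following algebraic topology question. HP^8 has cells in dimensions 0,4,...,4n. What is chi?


HP^8 has one cell in each dimension 0, 4, ..., 4*8 (8+1 cells, all even-dim).
chi = 8 + 1 = 9

9


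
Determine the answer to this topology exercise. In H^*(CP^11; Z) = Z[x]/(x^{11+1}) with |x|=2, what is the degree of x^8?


|x| = 2 in H^*(CP^n).
|x^8| = 8 * |x| = 8 * 2 = 16

16


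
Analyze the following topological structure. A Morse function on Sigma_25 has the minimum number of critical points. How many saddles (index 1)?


A perfect Morse function has m_k = b_k.
For Sigma_25: b_0=1, b_1=2g=50, b_2=1.
Saddles m_1 = 2g = 50

50


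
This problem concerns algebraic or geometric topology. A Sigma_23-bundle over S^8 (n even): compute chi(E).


chi(S^8) = 2 (n even), chi(Sigma_23) = 2 - 2*23 = -44.
chi(E) = 2 * (-44) = -88

-88


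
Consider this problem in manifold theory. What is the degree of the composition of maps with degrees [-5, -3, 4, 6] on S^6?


Degree is multiplicative: deg(composition) = product of degrees.
= (-5) * (-3) * (4) * (6) = 360

360


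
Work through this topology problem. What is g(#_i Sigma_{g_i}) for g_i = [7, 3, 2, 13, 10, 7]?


Genus is additive under connected sum of orientable surfaces.
g = 7 + 3 + 2 + 13 + 10 + 7 = 42

42


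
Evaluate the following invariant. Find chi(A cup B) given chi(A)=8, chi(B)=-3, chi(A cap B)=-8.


chi(A cup B) = chi(A) + chi(B) - chi(A cap B)
= 8 + (-3) - (-8)
= 13

13


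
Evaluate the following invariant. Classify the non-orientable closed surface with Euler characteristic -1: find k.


chi = 2 - k for closed non-orientable surfaces with k crosscaps.
-1 = 2 - k
k = 2 - (-1) = 3

3


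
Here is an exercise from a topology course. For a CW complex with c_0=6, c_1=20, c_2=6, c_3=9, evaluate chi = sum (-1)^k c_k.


chi = sum_k (-1)^k c_k.
= (-1)^0*6 + (-1)^1*20 + (-1)^2*6 + (-1)^3*9
= (6) + (-20) + (6) + (-9)
= -17

-17


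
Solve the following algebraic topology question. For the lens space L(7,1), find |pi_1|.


pi_1(L(p,q)) = Z/pZ for any q coprime to p.
|pi_1(L(7,1))| = 7

7


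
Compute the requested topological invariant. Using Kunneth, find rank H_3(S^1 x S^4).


Each S^d has Poincare polynomial 1 + t^d.
The product S^1 x S^4 has Poincare polynomial prod(1+t^d_i).
Expanding: b_0=1, b_1=1, b_4=1, b_5=1.
b_3 = 0

0


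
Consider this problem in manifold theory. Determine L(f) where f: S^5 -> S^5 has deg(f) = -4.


On S^5: L(f) = tr(f_0*) + (-1)^5 tr(f_5*) = 1 + (-1)^5 * deg(f).
L(f) = 1 + (-1)^5 * -4 = 1 + 4 = 5

5


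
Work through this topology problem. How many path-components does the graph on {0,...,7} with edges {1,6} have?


Run DFS/union-find over 8 vertices.
V = 8, E = 1.
Number of components = 7

7


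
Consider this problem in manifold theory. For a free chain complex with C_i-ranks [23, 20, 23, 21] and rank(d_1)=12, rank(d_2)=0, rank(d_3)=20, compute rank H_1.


rank H_k = rank(ker d_k) - rank(im d_{k+1}).
rank(ker d_1) = rank(C_1) - rank(d_1) = 20 - 12 = 8.
rank(im d_{1+1}) = 0.
rank H_1 = 8 - 0 = 8

8


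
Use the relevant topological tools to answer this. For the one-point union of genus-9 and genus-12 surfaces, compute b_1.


For a wedge: H_1(A v B) = H_1(A) + H_1(B).
b_1(Sigma_9) = 18, b_1(Sigma_12) = 24.
b_1 = 18 + 24 = 42

42


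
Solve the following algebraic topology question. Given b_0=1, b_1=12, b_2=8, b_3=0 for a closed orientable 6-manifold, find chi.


By Poincare duality b_k = b_{6-k}, so full Betti numbers: b_0=1, b_1=12, b_2=8, b_3=0, b_4=8, b_5=12, b_6=1.
chi = sum (-1)^k b_k = -6

-6


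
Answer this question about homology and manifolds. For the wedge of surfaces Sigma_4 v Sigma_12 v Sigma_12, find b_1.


For a wedge X v Y: reduced H_k(X v Y) = H_k(X) + H_k(Y).
Each Sigma_g contributes b_1 = 2g.
b_1 = 8 + 24 + 24 = 56

56


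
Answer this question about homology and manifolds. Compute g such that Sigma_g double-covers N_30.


chi(N_30) = 2 - 30 = -28.
Double cover: chi(Sigma_g) = 2 * chi(N_30) = 2*(-28) = -56.
2 - 2g = -56, so g = (2 - (-56))/2 = 58/2 = 29

29


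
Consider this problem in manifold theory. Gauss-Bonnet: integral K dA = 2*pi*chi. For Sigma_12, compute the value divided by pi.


Gauss-Bonnet: integral K dA = 2*pi*chi(M).
chi(Sigma_12) = 2 - 2*12 = -22.
(integral K dA)/pi = 2*chi = 2*(-22) = -44

-44


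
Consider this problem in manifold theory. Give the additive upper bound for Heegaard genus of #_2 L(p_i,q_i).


Heegaard genus satisfies g(A#B) <= g(A) + g(B).
Each lens space has g = 1.
Upper bound: 2 * 1 = 2

2


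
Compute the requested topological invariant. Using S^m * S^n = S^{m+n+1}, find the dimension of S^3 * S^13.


Join of spheres: S^m * S^n = S^{m+n+1}.
dim = 3 + 13 + 1 = 17

17


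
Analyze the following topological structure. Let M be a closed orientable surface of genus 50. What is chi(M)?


For a closed orientable surface of genus g: chi = 2 - 2g.
Here g = 50.
chi = 2 - 2*50 = 2 - 100 = -98

-98


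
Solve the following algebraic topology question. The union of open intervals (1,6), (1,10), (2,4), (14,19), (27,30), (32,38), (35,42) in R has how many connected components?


Sort and merge overlapping open intervals.
Merged: (1,10), (14,19), (27,30), (32,42).
Number of components = 4

4


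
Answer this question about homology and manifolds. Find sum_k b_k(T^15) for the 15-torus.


b_k(T^15) = C(15,k), so the sum over k is sum_k C(15,k) = 2^15.
Total = 2^15 = 32768

32768


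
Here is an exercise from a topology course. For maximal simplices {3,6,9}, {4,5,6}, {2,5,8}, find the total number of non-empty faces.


Each maximal simplex on m vertices has 2^m - 1 nonempty faces.
Take the union (dedupe shared faces).
Total distinct faces = 19

19


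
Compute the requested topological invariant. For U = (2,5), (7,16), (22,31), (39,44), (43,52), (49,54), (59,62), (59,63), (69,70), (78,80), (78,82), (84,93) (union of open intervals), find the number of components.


Sort and merge overlapping open intervals.
Merged: (2,5), (7,16), (22,31), (39,54), (59,63), (69,70), (78,82), (84,93).
Number of components = 8

8


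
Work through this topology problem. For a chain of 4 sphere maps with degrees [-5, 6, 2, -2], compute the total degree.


Degree is multiplicative: deg(composition) = product of degrees.
= (-5) * (6) * (2) * (-2) = 120

120


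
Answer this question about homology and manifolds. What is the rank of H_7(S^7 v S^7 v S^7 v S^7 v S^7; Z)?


For a wedge of spheres, H_k (k>0) is free on one generator per sphere of dimension k.
Spheres of dimension 7: count = 5.
b_7 = 5

5


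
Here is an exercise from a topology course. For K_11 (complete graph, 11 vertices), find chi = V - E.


K_11: V = 11, E = C(11,2) = 55.
chi = V - E = 11 - 55 = -44

-44


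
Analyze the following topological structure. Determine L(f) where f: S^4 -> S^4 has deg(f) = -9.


On S^4: L(f) = tr(f_0*) + (-1)^4 tr(f_4*) = 1 + (-1)^4 * deg(f).
L(f) = 1 + (-1)^4 * -9 = 1 + -9 = -8

-8


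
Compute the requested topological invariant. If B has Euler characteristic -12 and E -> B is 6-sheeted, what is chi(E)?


For a finite covering: chi(E) = (number of sheets) * chi(B).
chi(E) = 6 * (-12) = -72

-72


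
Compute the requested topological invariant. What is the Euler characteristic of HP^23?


HP^23 has one cell in each dimension 0, 4, ..., 4*23 (23+1 cells, all even-dim).
chi = 23 + 1 = 24

24


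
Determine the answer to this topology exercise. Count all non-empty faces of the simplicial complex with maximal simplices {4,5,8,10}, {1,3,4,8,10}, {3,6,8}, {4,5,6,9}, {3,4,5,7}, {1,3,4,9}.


Each maximal simplex on m vertices has 2^m - 1 nonempty faces.
Take the union (dedupe shared faces).
Total distinct faces = 70

70


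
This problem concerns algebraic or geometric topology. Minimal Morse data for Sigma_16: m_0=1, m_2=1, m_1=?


A perfect Morse function has m_k = b_k.
For Sigma_16: b_0=1, b_1=2g=32, b_2=1.
Saddles m_1 = 2g = 32

32


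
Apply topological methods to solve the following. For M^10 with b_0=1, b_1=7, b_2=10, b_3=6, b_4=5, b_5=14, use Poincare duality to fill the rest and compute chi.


By Poincare duality b_k = b_{10-k}, so full Betti numbers: b_0=1, b_1=7, b_2=10, b_3=6, b_4=5, b_5=14, b_6=5, b_7=6, b_8=10, b_9=7, b_10=1.
chi = sum (-1)^k b_k = -8

-8


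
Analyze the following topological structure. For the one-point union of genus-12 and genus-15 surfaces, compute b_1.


For a wedge: H_1(A v B) = H_1(A) + H_1(B).
b_1(Sigma_12) = 24, b_1(Sigma_15) = 30.
b_1 = 24 + 30 = 54

54


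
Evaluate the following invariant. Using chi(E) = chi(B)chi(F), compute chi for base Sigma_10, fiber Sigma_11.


For a fiber bundle F -> E -> B (with CW structure): chi(E) = chi(B) * chi(F).
chi(Sigma_10) = -18, chi(Sigma_11) = -20.
chi(E) = (-18) * (-20) = 360

360


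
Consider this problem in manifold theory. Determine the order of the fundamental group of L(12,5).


pi_1(L(p,q)) = Z/pZ for any q coprime to p.
|pi_1(L(12,5))| = 12

12


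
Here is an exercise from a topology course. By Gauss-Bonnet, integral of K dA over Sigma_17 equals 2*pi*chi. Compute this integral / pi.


Gauss-Bonnet: integral K dA = 2*pi*chi(M).
chi(Sigma_17) = 2 - 2*17 = -32.
(integral K dA)/pi = 2*chi = 2*(-32) = -64

-64


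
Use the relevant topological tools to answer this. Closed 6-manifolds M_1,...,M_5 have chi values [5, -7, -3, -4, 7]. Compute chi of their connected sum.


For n-manifolds: chi(A#B) = chi(A) + chi(B) - chi(S^6).
chi(S^6) = 1 + (-1)^6 = 2.
chi(#) = (sum chi_i) - (5-1)*chi(S^6) = -2 - 4*2 = -10

-10


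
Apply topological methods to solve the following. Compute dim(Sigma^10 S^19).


Each suspension raises dimension by 1: Sigma S^n = S^{n+1}.
Sigma^10 S^19 = S^{19+10} = S^29

29


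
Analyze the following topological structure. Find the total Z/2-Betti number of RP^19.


H^k(RP^19; Z/2) = Z/2 for each 0 <= k <= 19.
Total dimension = 19 + 1 = 20

20


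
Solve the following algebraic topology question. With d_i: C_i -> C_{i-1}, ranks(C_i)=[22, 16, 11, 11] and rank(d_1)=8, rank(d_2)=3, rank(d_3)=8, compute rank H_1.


rank H_k = rank(ker d_k) - rank(im d_{k+1}).
rank(ker d_1) = rank(C_1) - rank(d_1) = 16 - 8 = 8.
rank(im d_{1+1}) = 3.
rank H_1 = 8 - 3 = 5

5


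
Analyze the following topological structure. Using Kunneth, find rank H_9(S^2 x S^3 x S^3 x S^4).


Each S^d has Poincare polynomial 1 + t^d.
The product S^2 x S^3 x S^3 x S^4 has Poincare polynomial prod(1+t^d_i).
Expanding: b_0=1, b_2=1, b_3=2, b_4=1, b_5=2, b_6=2, b_7=2, b_8=1, b_9=2, b_10=1, b_12=1.
b_9 = 2

2


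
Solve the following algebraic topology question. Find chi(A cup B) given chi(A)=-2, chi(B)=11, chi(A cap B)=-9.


chi(A cup B) = chi(A) + chi(B) - chi(A cap B)
= -2 + (11) - (-9)
= 18

18


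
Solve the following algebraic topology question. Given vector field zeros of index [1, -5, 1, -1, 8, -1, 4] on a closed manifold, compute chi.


Poincare-Hopf: chi(M) = sum of indices of zeros.
chi = (1) + (-5) + (1) + (-1) + (8) + (-1) + (4) = 7

7


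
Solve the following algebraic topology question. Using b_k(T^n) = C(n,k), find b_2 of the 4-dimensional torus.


By the Kunneth formula, b_k(T^n) = C(n,k).
b_2(T^4) = C(4,2).
C(4,2) = 4!/(2!*2!) = 6

6


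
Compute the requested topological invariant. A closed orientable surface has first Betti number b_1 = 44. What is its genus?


For a closed orientable surface: b_1 = 2g.
44 = 2g
g = 44 / 2 = 22

22


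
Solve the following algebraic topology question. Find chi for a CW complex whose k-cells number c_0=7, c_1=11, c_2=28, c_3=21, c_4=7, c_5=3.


chi = sum_k (-1)^k c_k.
= (-1)^0*7 + (-1)^1*11 + (-1)^2*28 + (-1)^3*21 + (-1)^4*7 + (-1)^5*3
= (7) + (-11) + (28) + (-21) + (7) + (-3)
= 7

7


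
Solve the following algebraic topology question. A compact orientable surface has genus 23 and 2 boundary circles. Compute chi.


For a compact orientable surface with genus g and b boundary components: chi = 2 - 2g - b.
chi = 2 - 2*23 - 2 = 2 - 46 - 2 = -46

-46


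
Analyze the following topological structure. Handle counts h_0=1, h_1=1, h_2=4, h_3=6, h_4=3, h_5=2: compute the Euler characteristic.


Handles of index k contribute (-1)^k to chi (same as CW cells).
chi = (1) + (-1) + (4) + (-6) + (3) + (-2) = -1

-1


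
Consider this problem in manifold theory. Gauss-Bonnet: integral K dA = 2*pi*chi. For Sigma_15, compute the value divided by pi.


Gauss-Bonnet: integral K dA = 2*pi*chi(M).
chi(Sigma_15) = 2 - 2*15 = -28.
(integral K dA)/pi = 2*chi = 2*(-28) = -56

-56
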